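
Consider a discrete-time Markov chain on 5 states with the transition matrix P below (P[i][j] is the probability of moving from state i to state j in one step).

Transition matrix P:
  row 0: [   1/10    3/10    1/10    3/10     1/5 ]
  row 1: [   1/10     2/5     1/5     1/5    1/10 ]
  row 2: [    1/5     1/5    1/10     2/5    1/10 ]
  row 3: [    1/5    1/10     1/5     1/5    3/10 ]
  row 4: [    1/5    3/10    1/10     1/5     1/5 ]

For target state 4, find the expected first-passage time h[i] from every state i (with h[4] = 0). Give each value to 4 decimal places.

First-step conditioning: h[4] = 0; for i ≠ 4, h[i] = 1 + Σ_k P[i][k]·h[k].
  h[0] = 1 + 1/10·h[0] + 3/10·h[1] + 1/10·h[2] + 3/10·h[3]
  h[1] = 1 + 1/10·h[0] + 2/5·h[1] + 1/5·h[2] + 1/5·h[3]
  h[2] = 1 + 1/5·h[0] + 1/5·h[1] + 1/10·h[2] + 2/5·h[3]
  h[3] = 1 + 1/5·h[0] + 1/10·h[1] + 1/5·h[2] + 1/5·h[3]
Solving the 4×4 linear system over states ≠ 4 gives exactly h = [9730/1803, 3670/601, 3490/601, 8680/1803, 0] (h[4] = 0 is the target).

h = [5.3966, 6.1065, 5.8070, 4.8142, 0.0000]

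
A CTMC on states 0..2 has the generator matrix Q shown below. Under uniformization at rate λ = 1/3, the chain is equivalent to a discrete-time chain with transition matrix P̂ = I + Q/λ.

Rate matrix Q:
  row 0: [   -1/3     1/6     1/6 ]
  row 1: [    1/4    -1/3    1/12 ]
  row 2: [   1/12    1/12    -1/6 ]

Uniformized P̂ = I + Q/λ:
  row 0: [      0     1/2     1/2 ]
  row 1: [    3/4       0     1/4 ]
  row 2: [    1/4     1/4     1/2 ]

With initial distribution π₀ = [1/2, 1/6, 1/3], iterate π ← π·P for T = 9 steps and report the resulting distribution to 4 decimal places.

t=0: π = [0.5000, 0.1667, 0.3333]
t=1: π = [0.2083, 0.3333, 0.4583]
t=2: π = [0.3646, 0.2188, 0.4167]
t=3: π = [0.2682, 0.2865, 0.4453]
t=4: π = [0.3262, 0.2454, 0.4284]
t=5: π = [0.2912, 0.2702, 0.4386]
t=6: π = [0.3123, 0.2552, 0.4325]
t=7: π = [0.2996, 0.2643, 0.4362]
t=8: π = [0.3072, 0.2588, 0.4339]
t=9: π = [0.3026, 0.2621, 0.4353]

π = [0.3026, 0.2621, 0.4353]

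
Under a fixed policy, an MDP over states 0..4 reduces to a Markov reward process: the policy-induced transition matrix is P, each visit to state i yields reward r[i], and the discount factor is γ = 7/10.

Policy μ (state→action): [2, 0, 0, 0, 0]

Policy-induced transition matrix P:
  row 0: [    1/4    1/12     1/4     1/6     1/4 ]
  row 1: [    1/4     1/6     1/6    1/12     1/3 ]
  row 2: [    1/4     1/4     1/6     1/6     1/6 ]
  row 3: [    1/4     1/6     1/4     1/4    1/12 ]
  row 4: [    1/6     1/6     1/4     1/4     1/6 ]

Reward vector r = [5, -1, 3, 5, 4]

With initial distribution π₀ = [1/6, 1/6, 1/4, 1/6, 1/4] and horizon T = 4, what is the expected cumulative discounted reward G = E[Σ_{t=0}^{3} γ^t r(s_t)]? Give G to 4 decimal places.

t=0: π = [0.1667, 0.1667, 0.2500, 0.1667, 0.2500], E[r] = 3.2500, γ^t·E[r] = 3.250000, running G = 3.250000
t=1: π = [0.2292, 0.1736, 0.2153, 0.1875, 0.1944], E[r] = 3.3333, γ^t·E[r] = 2.333333, running G = 5.583333
t=2: π = [0.2338, 0.1655, 0.2176, 0.1840, 0.1991], E[r] = 3.3727, γ^t·E[r] = 1.652616, running G = 7.235949
t=3: π = [0.2334, 0.1653, 0.2181, 0.1848, 0.1984], E[r] = 3.3736, γ^t·E[r] = 1.157129, running G = 8.393078

G = 8.3931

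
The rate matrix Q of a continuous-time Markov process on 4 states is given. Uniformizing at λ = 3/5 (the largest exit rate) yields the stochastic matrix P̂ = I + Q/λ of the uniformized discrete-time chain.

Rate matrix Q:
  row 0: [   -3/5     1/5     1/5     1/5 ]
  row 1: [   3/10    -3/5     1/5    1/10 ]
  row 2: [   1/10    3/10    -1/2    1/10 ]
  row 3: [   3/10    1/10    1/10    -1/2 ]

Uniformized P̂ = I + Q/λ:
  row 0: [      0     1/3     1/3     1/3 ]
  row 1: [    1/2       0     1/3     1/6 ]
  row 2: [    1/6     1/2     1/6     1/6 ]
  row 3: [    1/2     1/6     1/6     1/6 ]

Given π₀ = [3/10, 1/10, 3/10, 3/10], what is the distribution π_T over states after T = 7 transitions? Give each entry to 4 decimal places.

π = [0.2761, 0.2555, 0.2554, 0.2130]

t=0: π = [0.3000, 0.1000, 0.3000, 0.3000]
t=1: π = [0.2500, 0.3000, 0.2333, 0.2167]
t=2: π = [0.2972, 0.2361, 0.2583, 0.2083]
t=3: π = [0.2653, 0.2630, 0.2556, 0.2162]
t=4: π = [0.2822, 0.2522, 0.2547, 0.2109]
t=5: π = [0.2740, 0.2566, 0.2557, 0.2137]
t=6: π = [0.2777, 0.2548, 0.2551, 0.2123]
t=7: π = [0.2761, 0.2555, 0.2554, 0.2130]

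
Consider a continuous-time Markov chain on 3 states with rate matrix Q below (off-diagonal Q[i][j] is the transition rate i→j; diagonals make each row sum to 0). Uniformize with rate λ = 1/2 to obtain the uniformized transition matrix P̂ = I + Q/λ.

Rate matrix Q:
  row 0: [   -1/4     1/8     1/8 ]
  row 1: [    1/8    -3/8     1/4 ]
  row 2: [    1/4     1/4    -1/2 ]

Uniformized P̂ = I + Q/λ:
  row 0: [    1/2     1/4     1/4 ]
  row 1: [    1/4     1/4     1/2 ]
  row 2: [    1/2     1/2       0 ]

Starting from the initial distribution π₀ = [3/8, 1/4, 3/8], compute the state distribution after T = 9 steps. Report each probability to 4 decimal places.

t=0: π = [0.3750, 0.2500, 0.3750]
t=1: π = [0.4375, 0.3438, 0.2188]
t=2: π = [0.4141, 0.3047, 0.2813]
t=3: π = [0.4238, 0.3203, 0.2559]
t=4: π = [0.4199, 0.3140, 0.2661]
t=5: π = [0.4215, 0.3165, 0.2620]
t=6: π = [0.4209, 0.3155, 0.2636]
t=7: π = [0.4211, 0.3159, 0.2630]
t=8: π = [0.4210, 0.3157, 0.2632]
t=9: π = [0.4211, 0.3158, 0.2631]

π = [0.4211, 0.3158, 0.2631]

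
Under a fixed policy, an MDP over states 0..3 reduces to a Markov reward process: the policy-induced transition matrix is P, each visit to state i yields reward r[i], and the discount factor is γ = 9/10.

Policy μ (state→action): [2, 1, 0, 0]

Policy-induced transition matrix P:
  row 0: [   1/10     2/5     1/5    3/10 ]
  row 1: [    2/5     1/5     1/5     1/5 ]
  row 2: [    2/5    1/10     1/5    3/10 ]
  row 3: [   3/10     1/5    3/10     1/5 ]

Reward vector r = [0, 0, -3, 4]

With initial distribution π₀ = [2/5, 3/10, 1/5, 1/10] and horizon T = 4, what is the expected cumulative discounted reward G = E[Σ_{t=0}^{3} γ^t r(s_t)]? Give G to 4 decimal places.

G = 0.6662

t=0: π = [0.4000, 0.3000, 0.2000, 0.1000], E[r] = -0.2000, γ^t·E[r] = -0.200000, running G = -0.200000
t=1: π = [0.2700, 0.2600, 0.2100, 0.2600], E[r] = 0.4100, γ^t·E[r] = 0.369000, running G = 0.169000
t=2: π = [0.2930, 0.2330, 0.2260, 0.2480], E[r] = 0.3140, γ^t·E[r] = 0.254340, running G = 0.423340
t=3: π = [0.2873, 0.2360, 0.2248, 0.2519], E[r] = 0.3332, γ^t·E[r] = 0.242903, running G = 0.666243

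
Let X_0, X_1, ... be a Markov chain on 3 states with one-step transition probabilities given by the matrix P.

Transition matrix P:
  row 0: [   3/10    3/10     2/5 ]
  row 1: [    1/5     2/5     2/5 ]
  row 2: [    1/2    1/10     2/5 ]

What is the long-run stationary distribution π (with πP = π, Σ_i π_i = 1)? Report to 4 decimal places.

Balance equations π_j = Σ_i π_i·P[i][j]:
  π_0 = 3/10·π_0 + 1/5·π_1 + 1/2·π_2
  π_1 = 3/10·π_0 + 2/5·π_1 + 1/10·π_2
  normalize: π_0 + π_1 + π_2 = 1
Solving the linear system gives exactly π = [16/45, 11/45, 2/5].

π = [0.3556, 0.2444, 0.4000]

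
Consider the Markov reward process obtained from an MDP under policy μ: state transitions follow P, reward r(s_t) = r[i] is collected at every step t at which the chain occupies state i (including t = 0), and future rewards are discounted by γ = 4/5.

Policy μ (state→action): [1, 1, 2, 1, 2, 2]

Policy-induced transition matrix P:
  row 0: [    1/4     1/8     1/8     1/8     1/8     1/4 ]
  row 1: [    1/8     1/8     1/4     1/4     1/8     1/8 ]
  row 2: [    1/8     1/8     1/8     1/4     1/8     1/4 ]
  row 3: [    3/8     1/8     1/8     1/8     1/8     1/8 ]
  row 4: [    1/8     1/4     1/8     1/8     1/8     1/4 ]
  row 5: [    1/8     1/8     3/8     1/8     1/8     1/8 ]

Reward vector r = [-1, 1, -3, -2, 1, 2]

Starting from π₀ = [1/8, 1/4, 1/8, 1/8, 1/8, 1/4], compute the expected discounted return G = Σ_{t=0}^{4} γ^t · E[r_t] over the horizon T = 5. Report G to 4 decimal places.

t=0: π = [0.1250, 0.2500, 0.1250, 0.1250, 0.1250, 0.2500], E[r] = 0.1250, γ^t·E[r] = 0.125000, running G = 0.125000
t=1: π = [0.1719, 0.1406, 0.2188, 0.1719, 0.1250, 0.1719], E[r] = -0.5625, γ^t·E[r] = -0.450000, running G = -0.325000
t=2: π = [0.1895, 0.1406, 0.1855, 0.1699, 0.1250, 0.1895], E[r] = -0.4414, γ^t·E[r] = -0.282500, running G = -0.607500
t=3: π = [0.1912, 0.1406, 0.1899, 0.1658, 0.1250, 0.1875], E[r] = -0.4519, γ^t·E[r] = -0.231375, running G = -0.838875
t=4: π = [0.1903, 0.1406, 0.1895, 0.1663, 0.1250, 0.1883], E[r] = -0.4492, γ^t·E[r] = -0.183988, running G = -1.022863

G = -1.0229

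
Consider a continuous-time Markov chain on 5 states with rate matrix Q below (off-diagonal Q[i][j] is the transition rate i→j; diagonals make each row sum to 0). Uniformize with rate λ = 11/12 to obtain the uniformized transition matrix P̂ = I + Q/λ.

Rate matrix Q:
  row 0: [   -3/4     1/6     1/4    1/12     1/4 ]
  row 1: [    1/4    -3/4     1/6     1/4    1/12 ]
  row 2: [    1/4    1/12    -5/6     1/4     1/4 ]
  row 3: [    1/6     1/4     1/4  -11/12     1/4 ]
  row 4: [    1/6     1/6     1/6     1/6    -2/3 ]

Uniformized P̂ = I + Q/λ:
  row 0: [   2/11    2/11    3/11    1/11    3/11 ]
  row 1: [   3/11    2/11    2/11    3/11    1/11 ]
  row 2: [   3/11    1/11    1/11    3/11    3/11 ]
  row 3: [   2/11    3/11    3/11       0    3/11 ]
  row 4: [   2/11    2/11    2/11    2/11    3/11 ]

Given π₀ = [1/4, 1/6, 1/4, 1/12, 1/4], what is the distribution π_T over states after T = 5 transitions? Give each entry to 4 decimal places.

π = [0.2162, 0.1788, 0.1985, 0.1664, 0.2402]

t=0: π = [0.2500, 0.1667, 0.2500, 0.0833, 0.2500]
t=1: π = [0.2197, 0.1667, 0.1894, 0.1818, 0.2424]
t=2: π = [0.2142, 0.1811, 0.2011, 0.1612, 0.2424]
t=3: π = [0.2166, 0.1782, 0.1977, 0.1678, 0.2398]
t=4: π = [0.2160, 0.1791, 0.1988, 0.1658, 0.2403]
t=5: π = [0.2162, 0.1788, 0.1985, 0.1664, 0.2402]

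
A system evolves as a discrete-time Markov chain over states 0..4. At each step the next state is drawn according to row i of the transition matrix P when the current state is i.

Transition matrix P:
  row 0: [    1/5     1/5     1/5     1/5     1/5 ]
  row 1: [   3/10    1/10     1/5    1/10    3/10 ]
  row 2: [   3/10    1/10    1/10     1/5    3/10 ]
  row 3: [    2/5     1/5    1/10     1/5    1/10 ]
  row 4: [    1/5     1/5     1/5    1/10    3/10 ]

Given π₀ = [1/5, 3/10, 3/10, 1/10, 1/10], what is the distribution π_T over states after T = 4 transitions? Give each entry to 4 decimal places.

t=0: π = [0.2000, 0.3000, 0.3000, 0.1000, 0.1000]
t=1: π = [0.2800, 0.1400, 0.1600, 0.1600, 0.2600]
t=2: π = [0.2620, 0.1700, 0.1680, 0.1600, 0.2400]
t=3: π = [0.2658, 0.1662, 0.1672, 0.1590, 0.2418]
t=4: π = [0.2651, 0.1667, 0.1674, 0.1592, 0.2416]

π = [0.2651, 0.1667, 0.1674, 0.1592, 0.2416]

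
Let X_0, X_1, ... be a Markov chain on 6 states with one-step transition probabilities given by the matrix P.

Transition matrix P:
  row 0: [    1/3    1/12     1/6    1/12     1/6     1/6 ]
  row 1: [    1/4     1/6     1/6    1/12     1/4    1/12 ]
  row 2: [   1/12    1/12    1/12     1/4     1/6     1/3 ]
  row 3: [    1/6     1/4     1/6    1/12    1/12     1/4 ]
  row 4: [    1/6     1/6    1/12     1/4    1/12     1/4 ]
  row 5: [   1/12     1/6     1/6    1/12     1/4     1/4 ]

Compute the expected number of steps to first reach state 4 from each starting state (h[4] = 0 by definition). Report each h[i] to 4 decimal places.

First-step conditioning: h[4] = 0; for i ≠ 4, h[i] = 1 + Σ_k P[i][k]·h[k].
  h[0] = 1 + 1/3·h[0] + 1/12·h[1] + 1/6·h[2] + 1/12·h[3] + 1/6·h[5]
  h[1] = 1 + 1/4·h[0] + 1/6·h[1] + 1/6·h[2] + 1/12·h[3] + 1/12·h[5]
  h[2] = 1 + 1/12·h[0] + 1/12·h[1] + 1/12·h[2] + 1/4·h[3] + 1/3·h[5]
  h[3] = 1 + 1/6·h[0] + 1/4·h[1] + 1/6·h[2] + 1/12·h[3] + 1/4·h[5]
  h[5] = 1 + 1/12·h[0] + 1/6·h[1] + 1/6·h[2] + 1/12·h[3] + 1/4·h[5]
Solving the 5×5 linear system over states ≠ 4 gives exactly h = [38064/7069, 34944/7069, 37848/7069, 40404/7069, 0, 34320/7069] (h[4] = 0 is the target).

h = [5.3846, 4.9433, 5.3541, 5.7157, 0.0000, 4.8550]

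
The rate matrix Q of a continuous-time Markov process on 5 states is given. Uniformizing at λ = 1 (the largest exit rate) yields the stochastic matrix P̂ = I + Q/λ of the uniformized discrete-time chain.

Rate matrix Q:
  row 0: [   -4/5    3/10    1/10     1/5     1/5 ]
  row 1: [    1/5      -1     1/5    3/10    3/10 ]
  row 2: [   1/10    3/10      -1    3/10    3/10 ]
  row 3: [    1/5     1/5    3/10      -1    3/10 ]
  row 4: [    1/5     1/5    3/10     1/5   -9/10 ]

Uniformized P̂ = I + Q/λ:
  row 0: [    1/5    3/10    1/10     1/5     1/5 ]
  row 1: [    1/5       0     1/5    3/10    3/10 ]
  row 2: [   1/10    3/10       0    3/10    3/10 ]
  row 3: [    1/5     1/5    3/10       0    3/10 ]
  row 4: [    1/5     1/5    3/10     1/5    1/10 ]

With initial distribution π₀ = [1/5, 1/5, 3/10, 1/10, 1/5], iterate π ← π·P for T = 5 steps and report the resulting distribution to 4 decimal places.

π = [0.1811, 0.1978, 0.1874, 0.1989, 0.2348]

t=0: π = [0.2000, 0.2000, 0.3000, 0.1000, 0.2000]
t=1: π = [0.1700, 0.2100, 0.1500, 0.2300, 0.2400]
t=2: π = [0.1850, 0.1900, 0.2000, 0.1900, 0.2350]
t=3: π = [0.1800, 0.2005, 0.1840, 0.2010, 0.2345]
t=4: π = [0.1816, 0.1963, 0.1888, 0.1983, 0.2351]
t=5: π = [0.1811, 0.1978, 0.1874, 0.1989, 0.2348]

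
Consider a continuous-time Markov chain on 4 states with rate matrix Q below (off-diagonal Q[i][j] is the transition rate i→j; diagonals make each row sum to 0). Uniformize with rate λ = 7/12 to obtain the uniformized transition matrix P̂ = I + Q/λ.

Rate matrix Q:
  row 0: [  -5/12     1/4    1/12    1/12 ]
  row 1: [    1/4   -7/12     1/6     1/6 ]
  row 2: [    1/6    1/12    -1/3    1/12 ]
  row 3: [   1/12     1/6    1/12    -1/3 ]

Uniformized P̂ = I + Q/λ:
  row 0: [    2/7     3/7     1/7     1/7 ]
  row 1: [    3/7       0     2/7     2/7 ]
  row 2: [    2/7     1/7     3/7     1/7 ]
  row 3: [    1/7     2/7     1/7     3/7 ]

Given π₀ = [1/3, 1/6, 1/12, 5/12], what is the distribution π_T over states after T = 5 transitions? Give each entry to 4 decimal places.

π = [0.2826, 0.2269, 0.2450, 0.2456]

t=0: π = [0.3333, 0.1667, 0.0833, 0.4167]
t=1: π = [0.2500, 0.2738, 0.1905, 0.2857]
t=2: π = [0.2840, 0.2160, 0.2364, 0.2636]
t=3: π = [0.2789, 0.2308, 0.2413, 0.2490]
t=4: π = [0.2831, 0.2251, 0.2448, 0.2470]
t=5: π = [0.2826, 0.2269, 0.2450, 0.2456]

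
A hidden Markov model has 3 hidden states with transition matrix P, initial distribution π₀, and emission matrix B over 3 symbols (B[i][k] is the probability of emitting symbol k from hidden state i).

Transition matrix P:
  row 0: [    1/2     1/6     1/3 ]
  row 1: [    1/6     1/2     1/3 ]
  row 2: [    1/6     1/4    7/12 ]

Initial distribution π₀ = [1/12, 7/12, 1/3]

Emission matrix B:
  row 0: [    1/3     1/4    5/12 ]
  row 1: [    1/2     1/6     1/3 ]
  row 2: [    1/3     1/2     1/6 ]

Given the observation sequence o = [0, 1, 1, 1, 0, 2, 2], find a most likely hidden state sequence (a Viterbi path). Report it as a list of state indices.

t=0: δ = [2.778e-02, 2.917e-01, 1.111e-01]  (obs o_0=0)
t=1: δ = [1.215e-02, 2.431e-02, 4.861e-02]  ψ = [1, 1, 1]  (obs o_1=1)
t=2: δ = [2.025e-03, 2.025e-03, 1.418e-02]  ψ = [2, 1, 2]  (obs o_2=1)
t=3: δ = [5.908e-04, 5.908e-04, 4.135e-03]  ψ = [2, 2, 2]  (obs o_3=1)
t=4: δ = [2.297e-04, 5.169e-04, 8.041e-04]  ψ = [2, 2, 2]  (obs o_4=0)
t=5: δ = [5.584e-05, 8.615e-05, 7.818e-05]  ψ = [2, 1, 2]  (obs o_5=2)
t=6: δ = [1.163e-05, 1.436e-05, 7.600e-06]  ψ = [0, 1, 2]  (obs o_6=2)
backtrack: best end state = 1; path = [1, 2, 2, 2, 1, 1, 1]

path = [1, 2, 2, 2, 1, 1, 1]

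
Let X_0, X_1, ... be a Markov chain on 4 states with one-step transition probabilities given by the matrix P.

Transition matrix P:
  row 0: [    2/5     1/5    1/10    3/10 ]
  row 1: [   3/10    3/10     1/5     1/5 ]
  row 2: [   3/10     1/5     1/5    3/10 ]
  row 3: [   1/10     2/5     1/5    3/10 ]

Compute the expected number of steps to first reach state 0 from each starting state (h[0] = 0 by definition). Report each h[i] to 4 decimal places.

h = [0.0000, 3.9823, 4.0708, 4.8673]

First-step conditioning: h[0] = 0; for i ≠ 0, h[i] = 1 + Σ_k P[i][k]·h[k].
  h[1] = 1 + 3/10·h[1] + 1/5·h[2] + 1/5·h[3]
  h[2] = 1 + 1/5·h[1] + 1/5·h[2] + 3/10·h[3]
  h[3] = 1 + 2/5·h[1] + 1/5·h[2] + 3/10·h[3]
Solving the 3×3 linear system over states ≠ 0 gives exactly h = [0, 450/113, 460/113, 550/113] (h[0] = 0 is the target).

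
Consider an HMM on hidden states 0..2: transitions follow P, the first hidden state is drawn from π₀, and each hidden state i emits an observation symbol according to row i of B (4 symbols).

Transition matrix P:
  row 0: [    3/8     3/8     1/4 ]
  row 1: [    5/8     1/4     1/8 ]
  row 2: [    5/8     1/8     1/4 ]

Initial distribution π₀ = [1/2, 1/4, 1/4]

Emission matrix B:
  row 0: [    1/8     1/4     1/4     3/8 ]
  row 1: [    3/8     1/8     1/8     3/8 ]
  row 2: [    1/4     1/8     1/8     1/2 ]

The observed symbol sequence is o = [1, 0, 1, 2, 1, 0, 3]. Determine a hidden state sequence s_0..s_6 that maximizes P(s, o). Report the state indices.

path = [0, 1, 0, 0, 0, 1, 0]

t=0: δ = [1.250e-01, 3.125e-02, 3.125e-02]  (obs o_0=1)
t=1: δ = [5.859e-03, 1.758e-02, 7.812e-03]  ψ = [0, 0, 0]  (obs o_1=0)
t=2: δ = [2.747e-03, 5.493e-04, 2.747e-04]  ψ = [1, 1, 1]  (obs o_2=1)
t=3: δ = [2.575e-04, 1.287e-04, 8.583e-05]  ψ = [0, 0, 0]  (obs o_3=2)
t=4: δ = [2.414e-05, 1.207e-05, 8.047e-06]  ψ = [0, 0, 0]  (obs o_4=1)
t=5: δ = [1.132e-06, 3.395e-06, 1.509e-06]  ψ = [0, 0, 0]  (obs o_5=0)
t=6: δ = [7.956e-07, 3.183e-07, 2.122e-07]  ψ = [1, 1, 1]  (obs o_6=3)
backtrack: best end state = 0; path = [0, 1, 0, 0, 0, 1, 0]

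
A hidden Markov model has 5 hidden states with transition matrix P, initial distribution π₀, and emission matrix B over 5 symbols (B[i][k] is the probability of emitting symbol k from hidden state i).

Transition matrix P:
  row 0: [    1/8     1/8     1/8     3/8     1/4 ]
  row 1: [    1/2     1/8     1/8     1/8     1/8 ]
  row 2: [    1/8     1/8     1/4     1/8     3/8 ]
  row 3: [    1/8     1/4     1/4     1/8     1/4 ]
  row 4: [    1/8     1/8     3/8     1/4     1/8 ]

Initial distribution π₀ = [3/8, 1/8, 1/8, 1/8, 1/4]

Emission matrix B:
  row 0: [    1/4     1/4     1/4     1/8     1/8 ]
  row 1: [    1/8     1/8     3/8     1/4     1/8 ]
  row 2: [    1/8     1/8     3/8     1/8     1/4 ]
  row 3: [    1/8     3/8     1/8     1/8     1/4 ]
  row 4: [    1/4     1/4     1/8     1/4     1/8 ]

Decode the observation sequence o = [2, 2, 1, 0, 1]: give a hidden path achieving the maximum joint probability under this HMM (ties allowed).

t=0: δ = [9.375e-02, 4.688e-02, 4.688e-02, 1.562e-02, 3.125e-02]  (obs o_0=2)
t=1: δ = [5.859e-03, 4.395e-03, 4.395e-03, 4.395e-03, 2.930e-03]  ψ = [1, 0, 0, 0, 0]  (obs o_1=2)
t=2: δ = [5.493e-04, 1.373e-04, 1.373e-04, 8.240e-04, 4.120e-04]  ψ = [1, 3, 2, 0, 2]  (obs o_2=1)
t=3: δ = [2.575e-05, 2.575e-05, 2.575e-05, 2.575e-05, 5.150e-05]  ψ = [3, 3, 3, 0, 3]  (obs o_3=0)
t=4: δ = [3.219e-06, 8.047e-07, 2.414e-06, 4.828e-06, 2.414e-06]  ψ = [1, 3, 4, 4, 2]  (obs o_4=1)
backtrack: best end state = 3; path = [1, 0, 3, 4, 3]

path = [1, 0, 3, 4, 3]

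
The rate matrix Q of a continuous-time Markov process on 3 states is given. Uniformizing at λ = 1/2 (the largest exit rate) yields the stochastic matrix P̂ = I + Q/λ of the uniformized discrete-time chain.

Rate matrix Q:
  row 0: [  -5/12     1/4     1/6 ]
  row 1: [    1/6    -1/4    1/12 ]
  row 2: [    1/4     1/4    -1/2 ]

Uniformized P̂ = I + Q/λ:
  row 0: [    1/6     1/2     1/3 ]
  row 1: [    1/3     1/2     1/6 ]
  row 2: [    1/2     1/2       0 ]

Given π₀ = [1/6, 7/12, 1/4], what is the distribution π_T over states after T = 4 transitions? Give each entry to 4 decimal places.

π = [0.3112, 0.5000, 0.1888]

t=0: π = [0.1667, 0.5833, 0.2500]
t=1: π = [0.3472, 0.5000, 0.1528]
t=2: π = [0.3009, 0.5000, 0.1991]
t=3: π = [0.3164, 0.5000, 0.1836]
t=4: π = [0.3112, 0.5000, 0.1888]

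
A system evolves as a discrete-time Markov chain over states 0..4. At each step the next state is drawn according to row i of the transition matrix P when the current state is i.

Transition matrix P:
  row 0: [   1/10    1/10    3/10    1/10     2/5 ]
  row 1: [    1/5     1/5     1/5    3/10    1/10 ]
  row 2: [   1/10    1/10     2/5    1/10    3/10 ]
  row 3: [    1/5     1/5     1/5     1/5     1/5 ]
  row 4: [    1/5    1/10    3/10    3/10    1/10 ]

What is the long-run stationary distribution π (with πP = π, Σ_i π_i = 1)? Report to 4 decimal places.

π = [0.1548, 0.1323, 0.2975, 0.1905, 0.2250]

Balance equations π_j = Σ_i π_i·P[i][j]:
  π_0 = 1/10·π_0 + 1/5·π_1 + 1/10·π_2 + 1/5·π_3 + 1/5·π_4
  π_1 = 1/10·π_0 + 1/5·π_1 + 1/10·π_2 + 1/5·π_3 + 1/10·π_4
  π_2 = 3/10·π_0 + 1/5·π_1 + 2/5·π_2 + 1/5·π_3 + 3/10·π_4
  π_3 = 1/10·π_0 + 3/10·π_1 + 1/10·π_2 + 1/5·π_3 + 3/10·π_4
  normalize: π_0 + π_1 + π_2 + π_3 + π_4 = 1
Solving the linear system gives exactly π = [1486/9601, 1270/9601, 2856/9601, 1829/9601, 2160/9601].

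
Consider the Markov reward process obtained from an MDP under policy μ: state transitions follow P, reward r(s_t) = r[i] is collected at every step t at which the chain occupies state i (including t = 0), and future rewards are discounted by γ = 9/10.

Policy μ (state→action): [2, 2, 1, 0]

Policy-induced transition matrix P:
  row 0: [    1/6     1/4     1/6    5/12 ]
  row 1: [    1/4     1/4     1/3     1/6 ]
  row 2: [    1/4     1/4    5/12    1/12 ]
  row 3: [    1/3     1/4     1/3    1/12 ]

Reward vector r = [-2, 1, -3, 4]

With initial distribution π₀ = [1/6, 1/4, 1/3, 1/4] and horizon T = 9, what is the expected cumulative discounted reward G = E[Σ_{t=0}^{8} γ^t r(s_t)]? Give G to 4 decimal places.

t=0: π = [0.1667, 0.2500, 0.3333, 0.2500], E[r] = -0.0833, γ^t·E[r] = -0.083333, running G = -0.083333
t=1: π = [0.2569, 0.2500, 0.3333, 0.1597], E[r] = -0.6250, γ^t·E[r] = -0.562500, running G = -0.645833
t=2: π = [0.2419, 0.2500, 0.3183, 0.1898], E[r] = -0.4294, γ^t·E[r] = -0.347813, running G = -0.993646
t=3: π = [0.2457, 0.2500, 0.3195, 0.1848], E[r] = -0.4607, γ^t·E[r] = -0.335883, running G = -1.329529
t=4: π = [0.2449, 0.2500, 0.3190, 0.1861], E[r] = -0.4527, γ^t·E[r] = -0.297016, running G = -1.626544
t=5: π = [0.2451, 0.2500, 0.3191, 0.1858], E[r] = -0.4542, γ^t·E[r] = -0.268224, running G = -1.894769
t=6: π = [0.2451, 0.2500, 0.3191, 0.1859], E[r] = -0.4539, γ^t·E[r] = -0.241215, running G = -2.135984
t=7: π = [0.2451, 0.2500, 0.3191, 0.1859], E[r] = -0.4540, γ^t·E[r] = -0.217128, running G = -2.353111
t=8: π = [0.2451, 0.2500, 0.3191, 0.1859], E[r] = -0.4539, γ^t·E[r] = -0.195408, running G = -2.548520

G = -2.5485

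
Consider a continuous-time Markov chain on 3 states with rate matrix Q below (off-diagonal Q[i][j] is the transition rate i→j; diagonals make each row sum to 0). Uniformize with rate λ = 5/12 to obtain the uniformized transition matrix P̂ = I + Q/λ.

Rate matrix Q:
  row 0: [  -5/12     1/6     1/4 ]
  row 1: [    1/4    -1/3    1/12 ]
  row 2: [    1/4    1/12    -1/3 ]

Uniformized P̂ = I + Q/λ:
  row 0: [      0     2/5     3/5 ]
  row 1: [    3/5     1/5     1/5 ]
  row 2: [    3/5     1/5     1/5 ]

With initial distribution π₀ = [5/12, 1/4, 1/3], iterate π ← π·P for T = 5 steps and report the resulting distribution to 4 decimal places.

t=0: π = [0.4167, 0.2500, 0.3333]
t=1: π = [0.3500, 0.2833, 0.3667]
t=2: π = [0.3900, 0.2700, 0.3400]
t=3: π = [0.3660, 0.2780, 0.3560]
t=4: π = [0.3804, 0.2732, 0.3464]
t=5: π = [0.3718, 0.2761, 0.3522]

π = [0.3718, 0.2761, 0.3522]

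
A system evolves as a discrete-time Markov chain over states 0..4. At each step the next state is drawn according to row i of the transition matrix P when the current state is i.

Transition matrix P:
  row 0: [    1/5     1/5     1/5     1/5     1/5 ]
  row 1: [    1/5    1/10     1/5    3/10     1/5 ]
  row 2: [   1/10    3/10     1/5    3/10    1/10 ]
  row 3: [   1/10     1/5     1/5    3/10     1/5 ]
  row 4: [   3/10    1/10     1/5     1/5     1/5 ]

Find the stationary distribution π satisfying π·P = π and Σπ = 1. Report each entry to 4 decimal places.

π = [0.1715, 0.1836, 0.2000, 0.2648, 0.1800]

Balance equations π_j = Σ_i π_i·P[i][j]:
  π_0 = 1/5·π_0 + 1/5·π_1 + 1/10·π_2 + 1/10·π_3 + 3/10·π_4
  π_1 = 1/5·π_0 + 1/10·π_1 + 3/10·π_2 + 1/5·π_3 + 1/10·π_4
  π_2 = 1/5·π_0 + 1/5·π_1 + 1/5·π_2 + 1/5·π_3 + 1/5·π_4
  π_3 = 1/5·π_0 + 3/10·π_1 + 3/10·π_2 + 3/10·π_3 + 1/5·π_4
  normalize: π_0 + π_1 + π_2 + π_3 + π_4 = 1
Solving the linear system gives exactly π = [283/1650, 101/550, 1/5, 437/1650, 9/50].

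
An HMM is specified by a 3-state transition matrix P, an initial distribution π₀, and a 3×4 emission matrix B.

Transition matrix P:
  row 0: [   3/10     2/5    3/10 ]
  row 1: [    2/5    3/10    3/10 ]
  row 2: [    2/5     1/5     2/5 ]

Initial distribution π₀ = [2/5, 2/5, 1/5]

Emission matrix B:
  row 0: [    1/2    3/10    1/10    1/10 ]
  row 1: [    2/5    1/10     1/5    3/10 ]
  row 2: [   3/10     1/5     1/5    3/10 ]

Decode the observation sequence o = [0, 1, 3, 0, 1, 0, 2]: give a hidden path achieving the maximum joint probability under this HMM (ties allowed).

t=0: δ = [2.000e-01, 1.600e-01, 6.000e-02]  (obs o_0=0)
t=1: δ = [1.920e-02, 8.000e-03, 1.200e-02]  ψ = [1, 0, 0]  (obs o_1=1)
t=2: δ = [5.760e-04, 2.304e-03, 1.728e-03]  ψ = [0, 0, 0]  (obs o_2=3)
t=3: δ = [4.608e-04, 2.765e-04, 2.074e-04]  ψ = [1, 1, 1]  (obs o_3=0)
t=4: δ = [4.147e-05, 1.843e-05, 2.765e-05]  ψ = [0, 0, 0]  (obs o_4=1)
t=5: δ = [6.221e-06, 6.636e-06, 3.732e-06]  ψ = [0, 0, 0]  (obs o_5=0)
t=6: δ = [2.654e-07, 4.977e-07, 3.981e-07]  ψ = [1, 0, 1]  (obs o_6=2)
backtrack: best end state = 1; path = [1, 0, 1, 0, 0, 0, 1]

path = [1, 0, 1, 0, 0, 0, 1]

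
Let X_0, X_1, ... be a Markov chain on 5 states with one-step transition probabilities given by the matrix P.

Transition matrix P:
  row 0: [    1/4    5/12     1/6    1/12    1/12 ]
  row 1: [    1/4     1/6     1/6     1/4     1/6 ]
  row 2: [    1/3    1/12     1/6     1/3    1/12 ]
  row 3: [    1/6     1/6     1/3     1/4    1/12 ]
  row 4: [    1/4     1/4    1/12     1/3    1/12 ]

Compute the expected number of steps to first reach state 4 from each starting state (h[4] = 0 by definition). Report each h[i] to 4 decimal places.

First-step conditioning: h[4] = 0; for i ≠ 4, h[i] = 1 + Σ_k P[i][k]·h[k].
  h[0] = 1 + 1/4·h[0] + 5/12·h[1] + 1/6·h[2] + 1/12·h[3]
  h[1] = 1 + 1/4·h[0] + 1/6·h[1] + 1/6·h[2] + 1/4·h[3]
  h[2] = 1 + 1/3·h[0] + 1/12·h[1] + 1/6·h[2] + 1/3·h[3]
  h[3] = 1 + 1/6·h[0] + 1/6·h[1] + 1/3·h[2] + 1/4·h[3]
Solving the 4×4 linear system over states ≠ 4 gives exactly h = [3596/371, 3368/371, 3694/371, 3684/371, 0] (h[4] = 0 is the target).

h = [9.6927, 9.0782, 9.9569, 9.9299, 0.0000]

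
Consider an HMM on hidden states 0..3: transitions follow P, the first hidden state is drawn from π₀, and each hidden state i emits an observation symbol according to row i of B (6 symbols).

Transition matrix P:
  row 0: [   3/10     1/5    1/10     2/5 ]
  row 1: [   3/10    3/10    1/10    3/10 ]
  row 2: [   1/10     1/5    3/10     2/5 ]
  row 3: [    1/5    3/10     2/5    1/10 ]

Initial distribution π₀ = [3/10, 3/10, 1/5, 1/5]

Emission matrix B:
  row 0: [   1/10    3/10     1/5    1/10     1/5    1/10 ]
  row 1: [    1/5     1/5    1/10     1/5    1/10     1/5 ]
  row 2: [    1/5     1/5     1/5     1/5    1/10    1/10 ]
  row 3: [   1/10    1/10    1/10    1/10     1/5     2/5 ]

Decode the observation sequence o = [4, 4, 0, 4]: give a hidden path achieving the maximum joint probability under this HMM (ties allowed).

t=0: δ = [6.000e-02, 3.000e-02, 2.000e-02, 4.000e-02]  (obs o_0=4)
t=1: δ = [3.600e-03, 1.200e-03, 1.600e-03, 4.800e-03]  ψ = [0, 0, 3, 0]  (obs o_1=4)
t=2: δ = [1.080e-04, 2.880e-04, 3.840e-04, 1.440e-04]  ψ = [0, 3, 3, 0]  (obs o_2=0)
t=3: δ = [1.728e-05, 8.640e-06, 1.152e-05, 3.072e-05]  ψ = [1, 1, 2, 2]  (obs o_3=4)
backtrack: best end state = 3; path = [0, 3, 2, 3]

path = [0, 3, 2, 3]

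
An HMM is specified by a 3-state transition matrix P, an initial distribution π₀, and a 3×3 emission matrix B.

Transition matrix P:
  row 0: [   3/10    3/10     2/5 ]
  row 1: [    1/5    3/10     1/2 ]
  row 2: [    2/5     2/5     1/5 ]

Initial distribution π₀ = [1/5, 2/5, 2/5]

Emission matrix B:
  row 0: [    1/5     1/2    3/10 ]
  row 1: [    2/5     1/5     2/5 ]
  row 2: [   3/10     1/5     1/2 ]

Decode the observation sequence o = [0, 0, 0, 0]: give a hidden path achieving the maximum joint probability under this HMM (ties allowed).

t=0: δ = [4.000e-02, 1.600e-01, 1.200e-01]  (obs o_0=0)
t=1: δ = [9.600e-03, 1.920e-02, 2.400e-02]  ψ = [2, 1, 1]  (obs o_1=0)
t=2: δ = [1.920e-03, 3.840e-03, 2.880e-03]  ψ = [2, 2, 1]  (obs o_2=0)
t=3: δ = [2.304e-04, 4.608e-04, 5.760e-04]  ψ = [2, 1, 1]  (obs o_3=0)
backtrack: best end state = 2; path = [1, 2, 1, 2]

path = [1, 2, 1, 2]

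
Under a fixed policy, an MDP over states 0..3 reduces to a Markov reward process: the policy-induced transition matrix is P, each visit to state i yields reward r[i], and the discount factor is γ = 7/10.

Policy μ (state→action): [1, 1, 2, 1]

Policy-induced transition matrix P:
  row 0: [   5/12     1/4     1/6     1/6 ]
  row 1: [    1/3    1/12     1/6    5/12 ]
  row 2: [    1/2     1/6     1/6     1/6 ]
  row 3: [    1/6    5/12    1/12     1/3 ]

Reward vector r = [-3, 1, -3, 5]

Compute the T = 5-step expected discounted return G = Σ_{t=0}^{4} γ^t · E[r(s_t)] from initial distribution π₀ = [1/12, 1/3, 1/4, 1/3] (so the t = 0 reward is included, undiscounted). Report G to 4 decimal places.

G = 1.4494

t=0: π = [0.0833, 0.3333, 0.2500, 0.3333], E[r] = 1.0000, γ^t·E[r] = 1.000000, running G = 1.000000
t=1: π = [0.3264, 0.2292, 0.1389, 0.3056], E[r] = 0.3611, γ^t·E[r] = 0.252778, running G = 1.252778
t=2: π = [0.3328, 0.2512, 0.1412, 0.2749], E[r] = 0.2037, γ^t·E[r] = 0.099815, running G = 1.352593
t=3: π = [0.3388, 0.2422, 0.1438, 0.2753], E[r] = 0.1709, γ^t·E[r] = 0.058622, running G = 1.411215
t=4: π = [0.3396, 0.2435, 0.1437, 0.2731], E[r] = 0.1589, γ^t·E[r] = 0.038145, running G = 1.449360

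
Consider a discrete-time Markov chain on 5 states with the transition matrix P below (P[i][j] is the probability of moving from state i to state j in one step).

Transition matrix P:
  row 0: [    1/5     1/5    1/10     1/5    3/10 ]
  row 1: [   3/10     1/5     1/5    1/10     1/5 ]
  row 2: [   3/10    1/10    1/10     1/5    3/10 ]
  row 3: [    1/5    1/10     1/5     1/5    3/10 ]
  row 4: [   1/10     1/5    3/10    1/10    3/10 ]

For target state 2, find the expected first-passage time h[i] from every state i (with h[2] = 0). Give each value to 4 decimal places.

h = [5.2601, 4.8832, 0.0000, 4.7718, 4.2569]

First-step conditioning: h[2] = 0; for i ≠ 2, h[i] = 1 + Σ_k P[i][k]·h[k].
  h[0] = 1 + 1/5·h[0] + 1/5·h[1] + 1/5·h[3] + 3/10·h[4]
  h[1] = 1 + 3/10·h[0] + 1/5·h[1] + 1/10·h[3] + 1/5·h[4]
  h[3] = 1 + 1/5·h[0] + 1/10·h[1] + 1/5·h[3] + 3/10·h[4]
  h[4] = 1 + 1/10·h[0] + 1/5·h[1] + 1/10·h[3] + 3/10·h[4]
Solving the 4×4 linear system over states ≠ 2 gives exactly h = [4955/942, 2300/471, 0, 4495/942, 2005/471] (h[2] = 0 is the target).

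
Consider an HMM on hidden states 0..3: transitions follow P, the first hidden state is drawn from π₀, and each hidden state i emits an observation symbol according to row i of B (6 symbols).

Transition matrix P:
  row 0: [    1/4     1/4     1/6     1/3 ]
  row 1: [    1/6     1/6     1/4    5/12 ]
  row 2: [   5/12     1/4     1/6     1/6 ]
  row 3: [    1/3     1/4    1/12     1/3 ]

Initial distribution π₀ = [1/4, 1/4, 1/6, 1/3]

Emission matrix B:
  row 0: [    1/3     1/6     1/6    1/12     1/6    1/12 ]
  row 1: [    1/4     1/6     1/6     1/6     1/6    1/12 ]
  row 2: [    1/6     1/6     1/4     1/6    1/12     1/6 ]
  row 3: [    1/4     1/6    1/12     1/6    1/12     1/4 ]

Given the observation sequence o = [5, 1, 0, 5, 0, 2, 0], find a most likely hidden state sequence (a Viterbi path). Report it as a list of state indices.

t=0: δ = [2.083e-02, 2.083e-02, 2.778e-02, 8.333e-02]  (obs o_0=5)
t=1: δ = [4.630e-03, 3.472e-03, 1.157e-03, 4.630e-03]  ψ = [3, 3, 3, 3]  (obs o_1=1)
t=2: δ = [5.144e-04, 2.894e-04, 1.447e-04, 3.858e-04]  ψ = [3, 0, 1, 0]  (obs o_2=0)
t=3: δ = [1.072e-05, 1.072e-05, 1.429e-05, 4.287e-05]  ψ = [0, 0, 0, 0]  (obs o_3=5)
t=4: δ = [4.763e-06, 2.679e-06, 5.954e-07, 3.572e-06]  ψ = [3, 3, 3, 3]  (obs o_4=0)
t=5: δ = [1.985e-07, 1.985e-07, 1.985e-07, 1.323e-07]  ψ = [0, 0, 0, 0]  (obs o_5=2)
t=6: δ = [2.756e-08, 1.240e-08, 8.269e-09, 2.067e-08]  ψ = [2, 0, 1, 1]  (obs o_6=0)
backtrack: best end state = 0; path = [3, 3, 0, 3, 0, 2, 0]

path = [3, 3, 0, 3, 0, 2, 0]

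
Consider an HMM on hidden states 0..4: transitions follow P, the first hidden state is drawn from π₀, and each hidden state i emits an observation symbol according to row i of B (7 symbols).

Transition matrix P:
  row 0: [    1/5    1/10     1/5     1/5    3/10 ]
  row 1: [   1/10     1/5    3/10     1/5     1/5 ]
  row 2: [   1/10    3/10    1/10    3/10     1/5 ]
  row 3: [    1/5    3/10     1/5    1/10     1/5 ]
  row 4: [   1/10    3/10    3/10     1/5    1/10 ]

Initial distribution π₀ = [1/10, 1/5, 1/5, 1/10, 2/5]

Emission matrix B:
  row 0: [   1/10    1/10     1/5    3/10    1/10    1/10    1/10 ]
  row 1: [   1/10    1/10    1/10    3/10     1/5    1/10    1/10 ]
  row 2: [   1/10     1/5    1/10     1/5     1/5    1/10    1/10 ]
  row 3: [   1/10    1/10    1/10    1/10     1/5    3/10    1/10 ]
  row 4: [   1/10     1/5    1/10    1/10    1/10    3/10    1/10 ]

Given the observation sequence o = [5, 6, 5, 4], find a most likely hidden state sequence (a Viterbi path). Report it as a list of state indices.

t=0: δ = [1.000e-02, 2.000e-02, 2.000e-02, 3.000e-02, 1.200e-01]  (obs o_0=5)
t=1: δ = [1.200e-03, 3.600e-03, 3.600e-03, 2.400e-03, 1.200e-03]  ψ = [4, 4, 4, 4, 4]  (obs o_1=6)
t=2: δ = [4.800e-05, 1.080e-04, 1.080e-04, 3.240e-04, 2.160e-04]  ψ = [3, 2, 1, 2, 1]  (obs o_2=5)
t=3: δ = [6.480e-06, 1.944e-05, 1.296e-05, 8.640e-06, 6.480e-06]  ψ = [3, 3, 3, 4, 3]  (obs o_3=4)
backtrack: best end state = 1; path = [4, 2, 3, 1]

path = [4, 2, 3, 1]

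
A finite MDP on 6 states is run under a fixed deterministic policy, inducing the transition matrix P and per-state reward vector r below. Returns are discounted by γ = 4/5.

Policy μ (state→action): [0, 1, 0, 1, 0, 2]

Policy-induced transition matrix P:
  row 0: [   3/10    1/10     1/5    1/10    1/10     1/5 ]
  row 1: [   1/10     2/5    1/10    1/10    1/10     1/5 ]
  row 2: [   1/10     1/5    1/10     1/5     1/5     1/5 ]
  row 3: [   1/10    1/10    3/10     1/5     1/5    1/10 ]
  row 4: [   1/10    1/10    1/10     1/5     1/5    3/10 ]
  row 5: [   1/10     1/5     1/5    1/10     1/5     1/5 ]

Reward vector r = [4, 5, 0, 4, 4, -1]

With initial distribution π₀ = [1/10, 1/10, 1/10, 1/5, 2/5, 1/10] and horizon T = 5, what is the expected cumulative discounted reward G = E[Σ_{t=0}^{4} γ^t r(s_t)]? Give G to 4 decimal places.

G = 9.0651

t=0: π = [0.1000, 0.1000, 0.1000, 0.2000, 0.4000, 0.1000], E[r] = 3.2000, γ^t·E[r] = 3.200000, running G = 3.200000
t=1: π = [0.1200, 0.1500, 0.1600, 0.1700, 0.1800, 0.2200], E[r] = 2.4100, γ^t·E[r] = 1.928000, running G = 5.128000
t=2: π = [0.1240, 0.1830, 0.1680, 0.1510, 0.1730, 0.2010], E[r] = 2.5060, γ^t·E[r] = 1.603840, running G = 6.731840
t=3: π = [0.1248, 0.1918, 0.1627, 0.1492, 0.1693, 0.2022], E[r] = 2.5300, γ^t·E[r] = 1.295360, running G = 8.027200
t=4: π = [0.1250, 0.1940, 0.1625, 0.1481, 0.1683, 0.2020], E[r] = 2.5338, γ^t·E[r] = 1.037853, running G = 9.065053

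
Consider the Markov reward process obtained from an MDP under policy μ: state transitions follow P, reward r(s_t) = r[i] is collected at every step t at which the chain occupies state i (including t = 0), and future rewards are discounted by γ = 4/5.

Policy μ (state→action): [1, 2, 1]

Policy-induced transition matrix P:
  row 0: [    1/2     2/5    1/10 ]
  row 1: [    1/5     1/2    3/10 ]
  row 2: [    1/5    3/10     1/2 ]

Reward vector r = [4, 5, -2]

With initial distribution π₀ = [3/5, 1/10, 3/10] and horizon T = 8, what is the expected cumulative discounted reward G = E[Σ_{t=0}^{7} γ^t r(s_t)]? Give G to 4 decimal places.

t=0: π = [0.6000, 0.1000, 0.3000], E[r] = 2.3000, γ^t·E[r] = 2.300000, running G = 2.300000
t=1: π = [0.3800, 0.3800, 0.2400], E[r] = 2.9400, γ^t·E[r] = 2.352000, running G = 4.652000
t=2: π = [0.3140, 0.4140, 0.2720], E[r] = 2.7820, γ^t·E[r] = 1.780480, running G = 6.432480
t=3: π = [0.2942, 0.4142, 0.2916], E[r] = 2.6646, γ^t·E[r] = 1.364275, running G = 7.796755
t=4: π = [0.2883, 0.4123, 0.2995], E[r] = 2.6154, γ^t·E[r] = 1.071260, running G = 8.868015
t=5: π = [0.2865, 0.4113, 0.3022], E[r] = 2.5978, γ^t·E[r] = 0.851252, running G = 9.719267
t=6: π = [0.2859, 0.4109, 0.3032], E[r] = 2.5920, γ^t·E[r] = 0.679473, running G = 10.398740
t=7: π = [0.2858, 0.4108, 0.3034], E[r] = 2.5901, γ^t·E[r] = 0.543188, running G = 10.941928

G = 10.9419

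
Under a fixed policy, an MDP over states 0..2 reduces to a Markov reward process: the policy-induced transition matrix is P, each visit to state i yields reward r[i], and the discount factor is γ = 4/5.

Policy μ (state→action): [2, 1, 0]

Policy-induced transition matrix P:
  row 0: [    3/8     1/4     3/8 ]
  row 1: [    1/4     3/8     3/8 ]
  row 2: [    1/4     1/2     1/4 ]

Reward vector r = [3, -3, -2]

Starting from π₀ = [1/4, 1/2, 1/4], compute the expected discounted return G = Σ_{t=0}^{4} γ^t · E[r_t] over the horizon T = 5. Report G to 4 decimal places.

t=0: π = [0.2500, 0.5000, 0.2500], E[r] = -1.2500, γ^t·E[r] = -1.250000, running G = -1.250000
t=1: π = [0.2813, 0.3750, 0.3438], E[r] = -0.9688, γ^t·E[r] = -0.775000, running G = -2.025000
t=2: π = [0.2852, 0.3828, 0.3320], E[r] = -0.9570, γ^t·E[r] = -0.612500, running G = -2.637500
t=3: π = [0.2856, 0.3809, 0.3335], E[r] = -0.9526, γ^t·E[r] = -0.487750, running G = -3.125250
t=4: π = [0.2857, 0.3810, 0.3333], E[r] = -0.9525, γ^t·E[r] = -0.390125, running G = -3.515375

G = -3.5154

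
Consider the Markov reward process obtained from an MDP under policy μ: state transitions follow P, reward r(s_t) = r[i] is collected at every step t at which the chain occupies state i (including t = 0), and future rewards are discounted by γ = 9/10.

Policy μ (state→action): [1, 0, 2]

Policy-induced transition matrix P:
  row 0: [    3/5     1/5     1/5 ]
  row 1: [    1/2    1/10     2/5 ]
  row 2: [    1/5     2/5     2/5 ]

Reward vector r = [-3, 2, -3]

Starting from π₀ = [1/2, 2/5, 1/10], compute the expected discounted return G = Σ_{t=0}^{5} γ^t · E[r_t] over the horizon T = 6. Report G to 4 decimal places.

G = -7.9269

t=0: π = [0.5000, 0.4000, 0.1000], E[r] = -1.0000, γ^t·E[r] = -1.000000, running G = -1.000000
t=1: π = [0.5200, 0.1800, 0.3000], E[r] = -2.1000, γ^t·E[r] = -1.890000, running G = -2.890000
t=2: π = [0.4620, 0.2420, 0.2960], E[r] = -1.7900, γ^t·E[r] = -1.449900, running G = -4.339900
t=3: π = [0.4574, 0.2350, 0.3076], E[r] = -1.8250, γ^t·E[r] = -1.330425, running G = -5.670325
t=4: π = [0.4535, 0.2380, 0.3085], E[r] = -1.8099, γ^t·E[r] = -1.187475, running G = -6.857800
t=5: π = [0.4528, 0.2379, 0.3093], E[r] = -1.8105, γ^t·E[r] = -1.069076, running G = -7.926877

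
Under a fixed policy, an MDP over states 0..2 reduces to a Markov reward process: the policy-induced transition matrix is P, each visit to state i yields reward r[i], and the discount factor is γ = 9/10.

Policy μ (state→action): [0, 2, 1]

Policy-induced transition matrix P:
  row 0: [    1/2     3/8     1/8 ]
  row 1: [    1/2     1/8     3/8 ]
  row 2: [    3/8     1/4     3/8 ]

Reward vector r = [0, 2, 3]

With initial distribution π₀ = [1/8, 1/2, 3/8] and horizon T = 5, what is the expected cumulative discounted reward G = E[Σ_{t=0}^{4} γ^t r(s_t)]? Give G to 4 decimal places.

G = 6.3454

t=0: π = [0.1250, 0.5000, 0.3750], E[r] = 2.1250, γ^t·E[r] = 2.125000, running G = 2.125000
t=1: π = [0.4531, 0.2031, 0.3438], E[r] = 1.4375, γ^t·E[r] = 1.293750, running G = 3.418750
t=2: π = [0.4570, 0.2813, 0.2617], E[r] = 1.3477, γ^t·E[r] = 1.091602, running G = 4.510352
t=3: π = [0.4673, 0.2720, 0.2607], E[r] = 1.3262, γ^t·E[r] = 0.966779, running G = 5.477131
t=4: π = [0.4674, 0.2744, 0.2582], E[r] = 1.3234, γ^t·E[r] = 0.868259, running G = 6.345390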